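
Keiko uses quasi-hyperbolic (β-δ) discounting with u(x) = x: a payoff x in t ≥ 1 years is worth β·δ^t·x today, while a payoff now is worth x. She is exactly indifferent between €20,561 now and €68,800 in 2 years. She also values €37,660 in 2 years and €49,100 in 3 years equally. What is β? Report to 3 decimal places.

β ≈ 0.508

From the later pair, β·δ^2·37660 = β·δ^3·49100; dividing through, δ = 37660/49100 = 0.76701.
Substituting δ into 20561 = β·δ^2·68800: β = 20561/(40474.928) ≈ 0.508.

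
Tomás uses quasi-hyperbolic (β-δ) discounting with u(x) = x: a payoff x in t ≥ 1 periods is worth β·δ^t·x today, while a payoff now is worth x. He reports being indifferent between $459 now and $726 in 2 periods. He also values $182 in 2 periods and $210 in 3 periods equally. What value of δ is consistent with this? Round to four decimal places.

The second indifference involves only future payoffs, so β cancels: β·δ^2·182 = β·δ^3·210, giving δ = 182/210 = 0.86667.

δ ≈ 0.8667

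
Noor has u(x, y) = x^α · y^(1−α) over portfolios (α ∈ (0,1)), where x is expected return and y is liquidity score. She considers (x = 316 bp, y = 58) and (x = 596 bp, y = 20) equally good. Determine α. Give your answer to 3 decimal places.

Set the two utilities equal: 316^α·58^(1−α) = 596^α·20^(1−α).
Rearrange to (316/596)^α = (20/58)^(1−α) and take logs: α·-0.634498 = (1−α)·-1.064711.
With A = -0.634498 and B = -1.064711: α·A = (1−α)·B, so α = B/(A+B) = -1.064711/-1.699209 ≈ 0.627.

α ≈ 0.627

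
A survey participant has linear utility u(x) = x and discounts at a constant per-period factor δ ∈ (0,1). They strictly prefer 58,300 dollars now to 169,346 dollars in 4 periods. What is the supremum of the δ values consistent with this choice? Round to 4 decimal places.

Comparing present values: 58300 > δ^4·169346.
Dividing by 169346: δ^4 < 0.34427. Both sides are positive, so the 4th root keeps the direction.
δ < 0.34427^(1/4) = 0.7660.

δ < 0.7660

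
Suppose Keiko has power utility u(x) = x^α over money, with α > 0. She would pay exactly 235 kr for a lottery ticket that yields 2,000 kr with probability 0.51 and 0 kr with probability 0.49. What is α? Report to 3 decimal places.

α ≈ 0.314

Since u(0) = 0, the lottery's EU is 0.51·2000^α.
Equating: 235^α = 0.51·2000^α, i.e. 0.1175^α = 0.51.
α = ln(0.51) / ln(235/2000) = -0.673345/-2.141317 ≈ 0.314.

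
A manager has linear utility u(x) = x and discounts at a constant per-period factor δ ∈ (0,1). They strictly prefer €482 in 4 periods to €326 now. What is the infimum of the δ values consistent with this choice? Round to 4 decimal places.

Comparing present values: 326 < δ^4·482.
Hence δ^4 > 326/482 = 0.67635, and x ↦ x^(1/4) is increasing on (0,∞).
δ > (326/482)^(1/4) ≈ 0.9069.

δ > 0.9069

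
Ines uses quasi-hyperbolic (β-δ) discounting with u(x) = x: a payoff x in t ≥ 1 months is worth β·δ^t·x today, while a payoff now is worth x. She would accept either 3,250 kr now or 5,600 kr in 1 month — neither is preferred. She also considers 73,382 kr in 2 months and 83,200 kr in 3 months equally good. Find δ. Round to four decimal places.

δ ≈ 0.8820

Both payoffs in the second observation are in the future, so β drops out: δ^2·73382 = δ^3·83200 ⇒ δ = 73382/83200 = 0.88200.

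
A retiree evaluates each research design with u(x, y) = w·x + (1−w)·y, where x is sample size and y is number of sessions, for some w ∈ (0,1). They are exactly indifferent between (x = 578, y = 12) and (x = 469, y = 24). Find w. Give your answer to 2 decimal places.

w = 0.10

Indifference: w·578 + (1−w)·12 = w·469 + (1−w)·24.
w·(578−469) = (1−w)·(24−12), i.e. w·109 = (1−w)·12.
Hence w = 12/(109+12) = 12/121 = 0.10.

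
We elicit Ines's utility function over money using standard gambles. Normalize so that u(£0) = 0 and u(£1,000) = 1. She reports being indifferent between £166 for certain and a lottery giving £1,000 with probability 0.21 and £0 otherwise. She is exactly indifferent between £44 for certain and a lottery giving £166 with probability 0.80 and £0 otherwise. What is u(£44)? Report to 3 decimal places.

From the first indifference, u(£166) = 0.21·u(£1,000) + 0.79·u(£0) = 0.21·1 + 0.79·0 = 0.21.
Then u(£44) = 0.80·u(£166) + 0.20·u(£0) = 0.80·0.21 + 0.20·0.00 = 0.1680.

0.168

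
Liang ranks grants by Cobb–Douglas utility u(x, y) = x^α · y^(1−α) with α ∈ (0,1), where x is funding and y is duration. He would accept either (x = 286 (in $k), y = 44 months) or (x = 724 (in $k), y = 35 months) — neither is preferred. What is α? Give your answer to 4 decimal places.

Indifference: 286^α · 44^(1−α) = 724^α · 35^(1−α).
Rearrange to (286/724)^α = (35/44)^(1−α) and take logs: α·-0.9287996 = (1−α)·-0.2288416.
Thus α·(-1.1576412) = -0.2288416, so α = -0.2288416/-1.1576412 ≈ 0.1977.

α ≈ 0.1977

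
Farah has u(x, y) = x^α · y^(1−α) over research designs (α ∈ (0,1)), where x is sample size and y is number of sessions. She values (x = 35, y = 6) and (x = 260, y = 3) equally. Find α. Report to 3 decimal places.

Indifference: 35^α · 6^(1−α) = 260^α · 3^(1−α).
(35/260)^α = (3/6)^(1−α); take logs: α·ln(35/260) = (1−α)·ln(3/6), i.e. α·-2.005334 = (1−α)·-0.693147.
Thus α·(-2.698481) = -0.693147, so α = -0.693147/-2.698481 ≈ 0.257.

α ≈ 0.257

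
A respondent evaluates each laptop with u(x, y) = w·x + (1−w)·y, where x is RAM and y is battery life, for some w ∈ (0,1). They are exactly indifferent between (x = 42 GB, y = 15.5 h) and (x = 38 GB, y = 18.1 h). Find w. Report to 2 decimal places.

w = 0.39

Equating utilities: w·42 + (1−w)·15.5 = w·38 + (1−w)·18.1.
w·(42−38) = (1−w)·(18.1−15.5), i.e. w·4 = (1−w)·2.6.
The marginal rate of substitution is 2.6/4, so w = 2.6/(4+2.6) = 0.39.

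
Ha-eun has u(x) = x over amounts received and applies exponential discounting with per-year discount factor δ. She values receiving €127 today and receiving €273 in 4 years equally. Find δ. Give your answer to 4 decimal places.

The payoff in 4 years is discounted by δ^4, so u(127) = δ^4·u(273) and δ^4 = u(127)/u(273).
With u(x) = x: δ^4 = 127/273 = 0.46520.
Hence δ = (0.46520)^(1/4) = 0.825867.

δ ≈ 0.8259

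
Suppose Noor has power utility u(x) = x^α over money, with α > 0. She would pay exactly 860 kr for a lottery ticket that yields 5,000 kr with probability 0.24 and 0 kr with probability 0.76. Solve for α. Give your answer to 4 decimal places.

α ≈ 0.8107

The lottery's expected utility is 0.24·u(5000) + 0.76·u(0) = 0.24·5000^α (since u(0) = 0 for α > 0).
Equating: 860^α = 0.24·5000^α, i.e. 0.1720^α = 0.24.
α = ln(0.24) / ln(860/5000) = -1.4271164/-1.7602608 ≈ 0.8107.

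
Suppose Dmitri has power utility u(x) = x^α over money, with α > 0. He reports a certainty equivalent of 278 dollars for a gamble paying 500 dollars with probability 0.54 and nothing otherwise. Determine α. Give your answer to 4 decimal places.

EU(lottery) = 0.54·500^α + 0.46·0 = 0.54·500^α.
Indifference: 278^α = 0.54·500^α, so (278/500)^α = 0.54.
α = ln(0.54) / ln(278/500) = -0.6161861/-0.5869870 ≈ 1.0497.

α ≈ 1.0497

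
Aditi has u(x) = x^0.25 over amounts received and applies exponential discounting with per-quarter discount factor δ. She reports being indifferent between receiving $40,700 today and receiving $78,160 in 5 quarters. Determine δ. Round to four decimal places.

The payoff in 5 quarters is discounted by δ^5, so u(40700) = δ^5·u(78160) and δ^5 = u(40700)/u(78160).
Since u(x) = x^0.25, δ^5 = (40700/78160)^0.25 = 0.52073^0.25 = 0.84948.
So δ = 0.84948^(1/5) ≈ 0.9679.

δ ≈ 0.9679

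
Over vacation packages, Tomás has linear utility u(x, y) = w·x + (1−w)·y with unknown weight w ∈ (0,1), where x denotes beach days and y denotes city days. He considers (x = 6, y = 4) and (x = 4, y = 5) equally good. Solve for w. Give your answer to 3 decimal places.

Equating utilities: w·6 + (1−w)·4 = w·4 + (1−w)·5.
Rearranging, 2·w − 1·(1−w) = 0.
So w/(1−w) = 1/2 = 0.5000, giving w = 1/(2+1) = 0.333.

w = 0.333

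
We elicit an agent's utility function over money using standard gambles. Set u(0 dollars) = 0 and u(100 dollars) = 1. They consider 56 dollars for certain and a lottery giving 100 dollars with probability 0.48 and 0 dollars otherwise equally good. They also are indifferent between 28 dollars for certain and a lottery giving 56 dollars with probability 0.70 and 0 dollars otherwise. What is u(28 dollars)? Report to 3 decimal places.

0.336

The first gamble pins u(56 dollars): it must equal 0.48·1 + 0.52·0 = 0.48.
Chaining: u(28 dollars) = 0.70·0.48 + 0.30·0.00 = 0.3360.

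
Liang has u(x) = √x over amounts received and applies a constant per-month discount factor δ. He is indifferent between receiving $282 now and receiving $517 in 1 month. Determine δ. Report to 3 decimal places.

Indifference means u(282) = δ · u(517), so δ = u(282)/u(517).
With u(x) = √x: δ = √282/√517 = √(282/517) = 0.73855.

δ ≈ 0.739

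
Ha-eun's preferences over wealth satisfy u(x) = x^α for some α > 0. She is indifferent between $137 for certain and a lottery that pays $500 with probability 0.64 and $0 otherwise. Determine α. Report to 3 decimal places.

The lottery's expected utility is 0.64·u(500) + 0.36·u(0) = 0.64·500^α (since u(0) = 0 for α > 0).
Indifference: 137^α = 0.64·500^α, so (137/500)^α = 0.64.
Take logs: α = ln 0.64 / ln(137/500) ≈ 0.34472.

α ≈ 0.345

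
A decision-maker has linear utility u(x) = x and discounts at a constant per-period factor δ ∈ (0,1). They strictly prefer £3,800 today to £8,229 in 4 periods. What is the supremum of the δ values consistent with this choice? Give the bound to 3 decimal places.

δ < 0.824

Under u(x) = x this choice says 3800 > δ^4·8229.
So δ^4 < 3800/8229 = 0.46178; taking the 4th root of both positive sides preserves the inequality.
δ < (3800/8229)^(1/4) ≈ 0.824.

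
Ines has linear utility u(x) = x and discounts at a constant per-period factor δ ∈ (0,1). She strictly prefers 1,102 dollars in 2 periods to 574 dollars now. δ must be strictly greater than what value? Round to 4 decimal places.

The preference means 574 < δ^2·1102.
So δ^2 > 574/1102 = 0.52087; taking the square root of both positive sides preserves the inequality.
δ > (574/1102)^(1/2) ≈ 0.7217.

δ > 0.7217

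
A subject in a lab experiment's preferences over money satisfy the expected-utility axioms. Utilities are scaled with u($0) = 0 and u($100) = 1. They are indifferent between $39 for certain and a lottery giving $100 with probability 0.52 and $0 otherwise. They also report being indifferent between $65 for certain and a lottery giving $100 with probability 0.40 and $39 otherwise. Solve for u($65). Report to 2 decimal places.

From the first indifference, u($39) = 0.52·u($100) + 0.48·u($0) = 0.52·1 + 0.48·0 = 0.52.
Then u($65) = 0.40·u($100) + 0.60·u($39) = 0.40·1.00 + 0.60·0.52 = 0.7120.

0.71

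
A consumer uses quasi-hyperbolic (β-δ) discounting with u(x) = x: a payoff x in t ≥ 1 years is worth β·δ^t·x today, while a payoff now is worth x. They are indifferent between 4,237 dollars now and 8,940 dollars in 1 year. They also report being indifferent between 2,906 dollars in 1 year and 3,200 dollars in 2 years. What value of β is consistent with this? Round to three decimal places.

β ≈ 0.522

Both payoffs in the second observation are in the future, so β drops out: δ^1·2906 = δ^2·3200 ⇒ δ = 2906/3200 = 0.90812.
Substituting δ into 4237 = β·δ·8940: β = 4237/(8118.637) ≈ 0.522.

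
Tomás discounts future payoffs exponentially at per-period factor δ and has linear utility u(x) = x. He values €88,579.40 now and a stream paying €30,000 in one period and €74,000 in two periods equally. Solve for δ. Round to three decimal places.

The stream is worth 30000δ + 74000δ² today, so 30000δ + 74000δ² = 88579.40.
Rearranged: 74000δ² + 30000δ − 88579.40 = 0.
By the quadratic formula (taking the positive root), δ = (−30000 + √27119502400.00) / 148000 ≈ 0.910.

δ ≈ 0.910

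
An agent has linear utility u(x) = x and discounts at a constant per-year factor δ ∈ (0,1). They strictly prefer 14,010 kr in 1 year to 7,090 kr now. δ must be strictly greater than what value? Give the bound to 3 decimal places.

δ > 0.506

Comparing present values: 7090 < δ·14010.
Dividing through by 14010 gives δ > 0.50607.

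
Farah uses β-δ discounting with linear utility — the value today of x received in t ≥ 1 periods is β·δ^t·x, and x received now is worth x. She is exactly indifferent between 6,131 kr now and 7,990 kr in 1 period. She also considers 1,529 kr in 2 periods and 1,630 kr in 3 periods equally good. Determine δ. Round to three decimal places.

δ ≈ 0.938

The second indifference involves only future payoffs, so β cancels: β·δ^2·1529 = β·δ^3·1630, giving δ = 1529/1630 = 0.93804.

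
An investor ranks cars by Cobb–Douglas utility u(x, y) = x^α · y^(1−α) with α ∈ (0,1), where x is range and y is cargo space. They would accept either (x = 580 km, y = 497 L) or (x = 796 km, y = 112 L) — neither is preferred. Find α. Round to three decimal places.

Indifference: 580^α · 497^(1−α) = 796^α · 112^(1−α).
Taking logs: α·ln 580 + (1−α)·ln 497 = α·ln 796 + (1−α)·ln 112, i.e. α·-0.316571 = (1−α)·-1.490091.
Thus α·(-1.806662) = -1.490091, so α = -1.490091/-1.806662 ≈ 0.825.

α ≈ 0.825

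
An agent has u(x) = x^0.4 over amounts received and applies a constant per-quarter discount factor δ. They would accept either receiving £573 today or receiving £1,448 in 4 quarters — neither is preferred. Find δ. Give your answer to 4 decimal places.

Equating discounted utilities: u(573) = δ^4·u(1448) ⇒ δ^4 = u(573)/u(1448).
With u(x) = x^0.4: δ^4 = 573^0.4/1448^0.4 = (573/1448)^0.4 = 0.69017.
Hence δ = (0.69017)^(1/4) = 0.911462.

δ ≈ 0.9115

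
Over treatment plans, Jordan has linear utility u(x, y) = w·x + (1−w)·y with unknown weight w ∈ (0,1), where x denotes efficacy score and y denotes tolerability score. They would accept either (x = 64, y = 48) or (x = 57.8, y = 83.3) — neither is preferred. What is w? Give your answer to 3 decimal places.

w = 0.851

Indifference: w·64 + (1−w)·48 = w·57.8 + (1−w)·83.3.
w·(64−57.8) = (1−w)·(83.3−48), i.e. w·6.2 = (1−w)·35.3.
Hence w = 35.3/(6.2+35.3) = 35.3/41.5 = 0.851.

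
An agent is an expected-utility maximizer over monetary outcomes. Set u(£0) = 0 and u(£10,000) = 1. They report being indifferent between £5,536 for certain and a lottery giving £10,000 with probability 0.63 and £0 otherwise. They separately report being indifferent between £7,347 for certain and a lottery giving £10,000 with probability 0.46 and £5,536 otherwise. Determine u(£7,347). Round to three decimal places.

0.800

The first gamble pins u(£5,536): it must equal 0.63·1 + 0.37·0 = 0.63.
Chaining: u(£7,347) = 0.46·1.00 + 0.54·0.63 = 0.8002.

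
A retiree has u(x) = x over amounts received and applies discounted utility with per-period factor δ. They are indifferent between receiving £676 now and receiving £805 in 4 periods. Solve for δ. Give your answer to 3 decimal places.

δ ≈ 0.957

Equating discounted utilities: u(676) = δ^4·u(805) ⇒ δ^4 = u(676)/u(805).
With u(x) = x: δ^4 = 676/805 = 0.83975.
Taking the 4th root: δ = 0.83975^(1/4) ≈ 0.957.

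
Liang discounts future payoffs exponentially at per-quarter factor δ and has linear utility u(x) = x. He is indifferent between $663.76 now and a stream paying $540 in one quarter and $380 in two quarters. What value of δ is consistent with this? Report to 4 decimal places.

δ ≈ 0.7900

The stream is worth 540δ + 380δ² today, so 540δ + 380δ² = 663.76.
Rearranged: 380δ² + 540δ − 663.76 = 0.
The positive root is δ = [−540 + √(540² + 4·380·663.76)] / (2·380) = (−540 + 1140.401)/760 ≈ 0.7900.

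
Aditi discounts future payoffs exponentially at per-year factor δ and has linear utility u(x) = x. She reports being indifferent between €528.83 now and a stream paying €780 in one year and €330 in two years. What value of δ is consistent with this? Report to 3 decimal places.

δ ≈ 0.550

Present value of the stream is 780·δ + 330·δ². Indifference gives 780δ + 330δ² = 528.83.
That is, 330δ² + 780δ − 528.83 = 0, a quadratic in δ.
The positive root is δ = [−780 + √(780² + 4·330·528.83)] / (2·330) = (−780 + 1143.003)/660 ≈ 0.550.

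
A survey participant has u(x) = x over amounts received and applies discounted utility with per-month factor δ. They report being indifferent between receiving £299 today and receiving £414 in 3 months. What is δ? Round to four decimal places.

δ ≈ 0.8972

Indifference means u(299) = δ^3 · u(414), so δ^3 = u(299)/u(414).
With u(x) = x: δ^3 = 299/414 = 0.72222.
So δ = 0.72222^(1/3) ≈ 0.8972.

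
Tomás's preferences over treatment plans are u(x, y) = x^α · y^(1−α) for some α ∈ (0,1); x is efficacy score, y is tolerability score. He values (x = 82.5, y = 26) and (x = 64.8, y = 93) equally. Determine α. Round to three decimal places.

α ≈ 0.841

Set the two utilities equal: 82.5^α·26^(1−α) = 64.8^α·93^(1−α).
Rearrange to (82.5/64.8)^α = (93/26)^(1−α) and take logs: α·0.241493 = (1−α)·1.274503.
Thus α·(1.515996) = 1.274503, so α = 1.274503/1.515996 ≈ 0.841.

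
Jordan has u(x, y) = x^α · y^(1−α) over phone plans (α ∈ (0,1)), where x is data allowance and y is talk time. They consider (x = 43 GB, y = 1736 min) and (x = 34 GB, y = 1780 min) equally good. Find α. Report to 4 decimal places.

Indifference: 43^α · 1736^(1−α) = 34^α · 1780^(1−α).
Rearrange to (43/34)^α = (1780/1736)^(1−α) and take logs: α·0.2348396 = (1−α)·0.0250297.
So α/(1−α) = (0.0250297)/(0.2348396) = 0.1065821, and α = 0.1065821/1.1065821 ≈ 0.0963.

α ≈ 0.0963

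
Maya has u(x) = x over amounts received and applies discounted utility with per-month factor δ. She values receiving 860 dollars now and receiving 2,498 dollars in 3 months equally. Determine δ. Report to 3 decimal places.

δ ≈ 0.701

The payoff in 3 months is discounted by δ^3, so u(860) = δ^3·u(2498) and δ^3 = u(860)/u(2498).
With u(x) = x: δ^3 = 860/2498 = 0.34428.
Taking the cube root: δ = 0.34428^(1/3) ≈ 0.701.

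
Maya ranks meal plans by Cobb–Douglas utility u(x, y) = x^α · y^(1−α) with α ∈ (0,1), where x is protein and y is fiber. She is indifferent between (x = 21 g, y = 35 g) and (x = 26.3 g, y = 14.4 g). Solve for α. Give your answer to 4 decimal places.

α ≈ 0.7978

Indifference: 21^α · 35^(1−α) = 26.3^α · 14.4^(1−α).
Rearrange to (21/26.3)^α = (14.4/35)^(1−α) and take logs: α·-0.2250465 = (1−α)·-0.8881199.
So α/(1−α) = (-0.8881199)/(-0.2250465) = 3.9463840, and α = 3.9463840/4.9463840 ≈ 0.7978.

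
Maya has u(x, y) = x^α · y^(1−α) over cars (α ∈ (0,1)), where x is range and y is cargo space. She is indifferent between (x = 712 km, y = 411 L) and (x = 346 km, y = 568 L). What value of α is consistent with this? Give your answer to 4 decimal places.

α ≈ 0.3095

Set the two utilities equal: 712^α·411^(1−α) = 346^α·568^(1−α).
Rearrange to (712/346)^α = (568/411)^(1−α) and take logs: α·0.7216391 = (1−α)·0.3235282.
So α/(1−α) = (0.3235282)/(0.7216391) = 0.4483241, and α = 0.4483241/1.4483241 ≈ 0.3095.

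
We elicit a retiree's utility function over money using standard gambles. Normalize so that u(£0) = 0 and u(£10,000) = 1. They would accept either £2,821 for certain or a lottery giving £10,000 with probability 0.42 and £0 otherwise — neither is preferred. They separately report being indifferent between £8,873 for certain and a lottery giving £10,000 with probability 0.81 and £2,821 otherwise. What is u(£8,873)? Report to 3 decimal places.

0.890

The first gamble pins u(£2,821): it must equal 0.42·1 + 0.58·0 = 0.42.
Then u(£8,873) = 0.81·u(£10,000) + 0.19·u(£2,821) = 0.81·1.00 + 0.19·0.42 = 0.8898.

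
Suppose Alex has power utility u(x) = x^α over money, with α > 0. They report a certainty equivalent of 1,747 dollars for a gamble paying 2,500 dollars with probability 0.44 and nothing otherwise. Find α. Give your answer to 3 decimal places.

The lottery's expected utility is 0.44·u(2500) + 0.56·u(0) = 0.44·2500^α (since u(0) = 0 for α > 0).
Equating: 1747^α = 0.44·2500^α, i.e. 0.6988^α = 0.44.
Taking logs: α·ln(1747/2500) = ln(0.44), so α = -0.820981 / -0.358391 ≈ 2.291.

α ≈ 2.291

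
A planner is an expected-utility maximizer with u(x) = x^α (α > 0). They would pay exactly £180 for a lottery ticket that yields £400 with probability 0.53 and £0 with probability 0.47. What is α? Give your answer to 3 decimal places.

EU(lottery) = 0.53·400^α + 0.47·0 = 0.53·400^α.
Setting u(180) equal to that: 180^α = 0.53·400^α ⇒ (180/400)^α = 0.53.
Taking logs: α·ln(180/400) = ln(0.53), so α = -0.634878 / -0.798508 ≈ 0.795.

α ≈ 0.795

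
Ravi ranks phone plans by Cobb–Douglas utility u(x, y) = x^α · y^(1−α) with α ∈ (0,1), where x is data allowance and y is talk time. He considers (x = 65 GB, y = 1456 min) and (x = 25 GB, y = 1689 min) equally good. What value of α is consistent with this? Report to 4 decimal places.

The Cobb–Douglas utilities coincide, so 65^α·1456^(1−α) = 25^α·1689^(1−α).
Rearrange to (65/25)^α = (1689/1456)^(1−α) and take logs: α·0.9555114 = (1−α)·0.1484437.
With A = 0.9555114 and B = 0.1484437: α·A = (1−α)·B, so α = B/(A+B) = 0.1484437/1.1039551 ≈ 0.1345.

α ≈ 0.1345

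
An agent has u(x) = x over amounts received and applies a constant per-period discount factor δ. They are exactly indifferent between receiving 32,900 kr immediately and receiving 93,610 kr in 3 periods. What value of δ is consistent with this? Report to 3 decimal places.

δ ≈ 0.706

The payoff in 3 periods is discounted by δ^3, so u(32900) = δ^3·u(93610) and δ^3 = u(32900)/u(93610).
With u(x) = x: δ^3 = 32900/93610 = 0.35146.
Taking the cube root: δ = 0.35146^(1/3) ≈ 0.706.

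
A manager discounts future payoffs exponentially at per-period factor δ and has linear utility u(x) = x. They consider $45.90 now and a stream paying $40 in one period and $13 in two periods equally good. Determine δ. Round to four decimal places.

δ ≈ 0.8900

Present value of the stream is 40·δ + 13·δ². Indifference gives 40δ + 13δ² = 45.90.
So 13δ² + 40δ − 45.90 = 0.
The positive root is δ = [−40 + √(40² + 4·13·45.90)] / (2·13) = (−40 + 63.141)/26 ≈ 0.8900.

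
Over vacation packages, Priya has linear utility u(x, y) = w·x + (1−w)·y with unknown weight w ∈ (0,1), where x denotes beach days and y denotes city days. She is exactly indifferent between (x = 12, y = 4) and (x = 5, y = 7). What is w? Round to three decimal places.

Equating utilities: w·12 + (1−w)·4 = w·5 + (1−w)·7.
Rearranging, 7·w − 3·(1−w) = 0.
The marginal rate of substitution is 3/7, so w = 3/(7+3) = 0.300.

w = 0.300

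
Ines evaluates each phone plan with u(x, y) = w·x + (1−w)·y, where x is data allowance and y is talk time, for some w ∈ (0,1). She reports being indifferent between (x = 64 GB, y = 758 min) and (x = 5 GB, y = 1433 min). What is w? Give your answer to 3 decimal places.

Indifference: w·64 + (1−w)·758 = w·5 + (1−w)·1433.
Collecting terms: w·59 = (1−w)·675.
Hence w = 675/(59+675) = 675/734 = 0.920.

w = 0.920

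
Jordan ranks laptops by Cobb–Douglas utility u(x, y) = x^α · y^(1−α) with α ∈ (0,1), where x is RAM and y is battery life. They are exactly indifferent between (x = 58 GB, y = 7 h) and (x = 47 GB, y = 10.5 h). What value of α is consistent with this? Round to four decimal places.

α ≈ 0.6585

The Cobb–Douglas utilities coincide, so 58^α·7^(1−α) = 47^α·10.5^(1−α).
Taking logs: α·ln 58 + (1−α)·ln 7 = α·ln 47 + (1−α)·ln 10.5, i.e. α·0.2102954 = (1−α)·0.4054651.
Thus α·(0.6157605) = 0.4054651, so α = 0.4054651/0.6157605 ≈ 0.6585.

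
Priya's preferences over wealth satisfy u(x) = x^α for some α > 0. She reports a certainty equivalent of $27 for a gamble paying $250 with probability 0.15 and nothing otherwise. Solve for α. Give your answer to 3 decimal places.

The lottery's expected utility is 0.15·u(250) + 0.85·u(0) = 0.15·250^α (since u(0) = 0 for α > 0).
Setting u(27) equal to that: 27^α = 0.15·250^α ⇒ (27/250)^α = 0.15.
Take logs: α = ln 0.15 / ln(27/250) ≈ 0.85240.

α ≈ 0.852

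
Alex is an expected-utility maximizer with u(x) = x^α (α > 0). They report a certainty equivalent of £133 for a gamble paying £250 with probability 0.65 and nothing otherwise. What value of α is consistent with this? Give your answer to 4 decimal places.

EU(lottery) = 0.65·250^α + 0.35·0 = 0.65·250^α.
Setting u(133) equal to that: 133^α = 0.65·250^α ⇒ (133/250)^α = 0.65.
Taking logs: α·ln(133/250) = ln(0.65), so α = -0.4307829 / -0.6311118 ≈ 0.6826.

α ≈ 0.6826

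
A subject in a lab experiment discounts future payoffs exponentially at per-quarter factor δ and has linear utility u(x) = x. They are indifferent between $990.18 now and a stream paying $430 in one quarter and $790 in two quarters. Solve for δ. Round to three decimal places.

The stream is worth 430δ + 790δ² today, so 430δ + 790δ² = 990.18.
Rearranged: 790δ² + 430δ − 990.18 = 0.
δ = (−430 + √(430² + 4·790·990.18)) / (2·790) = (−430 + √3313868.80) / 1580 ≈ 0.880.

δ ≈ 0.880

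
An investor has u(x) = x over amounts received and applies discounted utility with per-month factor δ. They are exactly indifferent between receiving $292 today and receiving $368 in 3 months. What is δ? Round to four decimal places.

δ ≈ 0.9258

Equating discounted utilities: u(292) = δ^3·u(368) ⇒ δ^3 = u(292)/u(368).
With u(x) = x: δ^3 = 292/368 = 0.79348.
Taking the cube root: δ = 0.79348^(1/3) ≈ 0.9258.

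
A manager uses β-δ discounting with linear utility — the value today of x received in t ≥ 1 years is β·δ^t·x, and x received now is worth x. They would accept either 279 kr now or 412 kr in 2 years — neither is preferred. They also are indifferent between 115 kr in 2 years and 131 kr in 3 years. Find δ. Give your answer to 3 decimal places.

δ ≈ 0.878

From the later pair, β·δ^2·115 = β·δ^3·131; dividing through, δ = 115/131 = 0.87786.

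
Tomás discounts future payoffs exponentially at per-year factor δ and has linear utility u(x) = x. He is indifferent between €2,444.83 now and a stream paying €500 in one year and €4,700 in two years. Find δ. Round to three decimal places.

The stream is worth 500δ + 4700δ² today, so 500δ + 4700δ² = 2444.83.
Rearranged: 4700δ² + 500δ − 2444.83 = 0.
δ = (−500 + √(500² + 4·4700·2444.83)) / (2·4700) = (−500 + √46212804.00) / 9400 ≈ 0.670.

δ ≈ 0.670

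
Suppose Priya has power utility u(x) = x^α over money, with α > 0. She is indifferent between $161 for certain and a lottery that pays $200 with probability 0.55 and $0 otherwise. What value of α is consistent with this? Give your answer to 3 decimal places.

Since u(0) = 0, the lottery's EU is 0.55·200^α.
Indifference: 161^α = 0.55·200^α, so (161/200)^α = 0.55.
α = ln(0.55) / ln(161/200) = -0.597837/-0.216913 ≈ 2.756.

α ≈ 2.756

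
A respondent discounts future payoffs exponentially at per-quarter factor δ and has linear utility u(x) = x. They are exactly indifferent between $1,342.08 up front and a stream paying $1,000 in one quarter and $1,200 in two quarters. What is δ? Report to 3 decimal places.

The stream is worth 1000δ + 1200δ² today, so 1000δ + 1200δ² = 1342.08.
Rearranged: 1200δ² + 1000δ − 1342.08 = 0.
By the quadratic formula (taking the positive root), δ = (−1000 + √7441984.00) / 2400 ≈ 0.720.

δ ≈ 0.720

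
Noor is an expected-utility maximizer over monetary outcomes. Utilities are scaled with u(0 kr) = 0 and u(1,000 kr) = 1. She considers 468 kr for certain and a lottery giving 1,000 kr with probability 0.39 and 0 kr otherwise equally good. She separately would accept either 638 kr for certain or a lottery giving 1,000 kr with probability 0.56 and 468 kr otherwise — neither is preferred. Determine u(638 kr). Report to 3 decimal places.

0.732

First, u(468 kr) = 0.39·u(1,000 kr) + 0.61·u(0 kr) = 0.39.
Then u(638 kr) = 0.56·u(1,000 kr) + 0.44·u(468 kr) = 0.56·1.00 + 0.44·0.39 = 0.7316.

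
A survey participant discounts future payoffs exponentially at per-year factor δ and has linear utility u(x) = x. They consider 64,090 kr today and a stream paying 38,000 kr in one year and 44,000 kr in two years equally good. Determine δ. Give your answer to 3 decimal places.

Present value of the stream is 38000·δ + 44000·δ². Indifference gives 38000δ + 44000δ² = 64090.
So 44000δ² + 38000δ − 64090 = 0.
The positive root is δ = [−38000 + √(38000² + 4·44000·64090)] / (2·44000) = (−38000 + 112800.000)/88000 ≈ 0.850.

δ ≈ 0.850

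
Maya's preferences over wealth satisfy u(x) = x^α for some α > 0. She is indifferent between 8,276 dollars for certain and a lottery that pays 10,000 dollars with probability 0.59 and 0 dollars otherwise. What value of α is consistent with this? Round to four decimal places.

EU(lottery) = 0.59·10000^α + 0.41·0 = 0.59·10000^α.
Equating: 8276^α = 0.59·10000^α, i.e. 0.8276^α = 0.59.
Take logs: α = ln 0.59 / ln(8276/10000) ≈ 2.788383.

α ≈ 2.7884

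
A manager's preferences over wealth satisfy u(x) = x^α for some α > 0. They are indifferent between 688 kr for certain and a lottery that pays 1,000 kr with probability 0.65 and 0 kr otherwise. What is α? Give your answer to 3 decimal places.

α ≈ 1.152

EU(lottery) = 0.65·1000^α + 0.35·0 = 0.65·1000^α.
Equating: 688^α = 0.65·1000^α, i.e. 0.6880^α = 0.65.
α = ln(0.65) / ln(688/1000) = -0.430783/-0.373966 ≈ 1.152.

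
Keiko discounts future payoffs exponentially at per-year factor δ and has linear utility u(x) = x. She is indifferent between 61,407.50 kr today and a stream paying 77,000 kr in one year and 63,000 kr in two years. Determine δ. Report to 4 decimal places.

Present value of the stream is 77000·δ + 63000·δ². Indifference gives 77000δ + 63000δ² = 61407.50.
Rearranged: 63000δ² + 77000δ − 61407.50 = 0.
δ = (−77000 + √(77000² + 4·63000·61407.50)) / (2·63000) = (−77000 + √21403690000.00) / 126000 ≈ 0.5500.

δ ≈ 0.5500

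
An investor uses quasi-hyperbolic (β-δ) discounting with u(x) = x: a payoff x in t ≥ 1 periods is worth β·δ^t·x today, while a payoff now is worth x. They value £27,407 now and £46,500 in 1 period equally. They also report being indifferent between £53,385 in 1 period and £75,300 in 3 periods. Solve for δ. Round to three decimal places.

The second indifference involves only future payoffs, so β cancels: β·δ^1·53385 = β·δ^3·75300, giving δ^2 = 53385/75300 = 0.70896, so δ = 0.84200.

δ ≈ 0.842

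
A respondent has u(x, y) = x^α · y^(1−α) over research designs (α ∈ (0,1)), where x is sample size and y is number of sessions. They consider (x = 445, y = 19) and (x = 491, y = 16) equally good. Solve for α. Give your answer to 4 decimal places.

α ≈ 0.6360

Indifference: 445^α · 19^(1−α) = 491^α · 16^(1−α).
Taking logs: α·ln 445 + (1−α)·ln 19 = α·ln 491 + (1−α)·ln 16, i.e. α·-0.0983698 = (1−α)·-0.1718503.
With A = -0.0983698 and B = -0.1718503: α·A = (1−α)·B, so α = B/(A+B) = -0.1718503/-0.2702201 ≈ 0.6360.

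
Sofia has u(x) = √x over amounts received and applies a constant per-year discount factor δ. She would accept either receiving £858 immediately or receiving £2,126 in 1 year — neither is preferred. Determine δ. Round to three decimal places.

Indifference means u(858) = δ · u(2126), so δ = u(858)/u(2126).
With u(x) = √x: δ = √858/√2126 = √(858/2126) = 0.63528.

δ ≈ 0.635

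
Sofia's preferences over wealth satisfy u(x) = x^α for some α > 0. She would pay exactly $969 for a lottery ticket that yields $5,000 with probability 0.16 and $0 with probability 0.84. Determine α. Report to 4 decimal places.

The lottery's expected utility is 0.16·u(5000) + 0.84·u(0) = 0.16·5000^α (since u(0) = 0 for α > 0).
Equating: 969^α = 0.16·5000^α, i.e. 0.1938^α = 0.16.
α = ln(0.16) / ln(969/5000) = -1.8325815/-1.6409286 ≈ 1.1168.

α ≈ 1.1168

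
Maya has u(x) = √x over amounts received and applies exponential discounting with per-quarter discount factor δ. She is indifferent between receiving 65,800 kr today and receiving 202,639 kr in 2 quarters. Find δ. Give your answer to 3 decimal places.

δ ≈ 0.755

Equating discounted utilities: u(65800) = δ^2·u(202639) ⇒ δ^2 = u(65800)/u(202639).
With u(x) = √x: δ^2 = √65800/√202639 = √(65800/202639) = 0.56984.
So δ = 0.56984^(1/2) ≈ 0.755.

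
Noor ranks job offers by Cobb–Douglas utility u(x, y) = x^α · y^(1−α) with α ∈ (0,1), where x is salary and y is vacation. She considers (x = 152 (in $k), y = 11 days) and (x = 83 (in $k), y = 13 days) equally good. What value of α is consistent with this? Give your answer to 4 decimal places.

α ≈ 0.2164

The Cobb–Douglas utilities coincide, so 152^α·11^(1−α) = 83^α·13^(1−α).
Taking logs: α·ln 152 + (1−α)·ln 11 = α·ln 83 + (1−α)·ln 13, i.e. α·0.6050399 = (1−α)·0.1670541.
So α/(1−α) = (0.1670541)/(0.6050399) = 0.2761043, and α = 0.2761043/1.2761043 ≈ 0.2164.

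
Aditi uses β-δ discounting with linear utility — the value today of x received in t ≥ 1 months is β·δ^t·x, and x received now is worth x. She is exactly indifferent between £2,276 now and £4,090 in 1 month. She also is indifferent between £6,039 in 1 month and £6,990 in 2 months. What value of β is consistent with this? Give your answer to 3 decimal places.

β ≈ 0.644

From the later pair, β·δ^1·6039 = β·δ^2·6990; dividing through, δ = 6039/6990 = 0.86395.
The first indifference: 2276 = β·δ·4090, so β = 2276/(δ·4090) = 2276/(0.86395·4090) ≈ 0.644.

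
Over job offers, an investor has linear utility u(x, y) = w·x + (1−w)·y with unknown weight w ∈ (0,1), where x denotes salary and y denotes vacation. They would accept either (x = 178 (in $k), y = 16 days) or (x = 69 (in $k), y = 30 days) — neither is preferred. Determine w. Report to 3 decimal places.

Equating utilities: w·178 + (1−w)·16 = w·69 + (1−w)·30.
w·(178−69) = (1−w)·(30−16), i.e. w·109 = (1−w)·14.
The marginal rate of substitution is 14/109, so w = 14/(109+14) = 0.114.

w = 0.114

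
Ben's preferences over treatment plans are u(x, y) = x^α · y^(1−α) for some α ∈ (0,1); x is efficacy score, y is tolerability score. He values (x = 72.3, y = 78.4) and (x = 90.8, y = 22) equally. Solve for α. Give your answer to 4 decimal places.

α ≈ 0.8480

Set the two utilities equal: 72.3^α·78.4^(1−α) = 90.8^α·22^(1−α).
Taking logs: α·ln 72.3 + (1−α)·ln 78.4 = α·ln 90.8 + (1−α)·ln 22, i.e. α·-0.2278352 = (1−α)·-1.2707815.
With A = -0.2278352 and B = -1.2707815: α·A = (1−α)·B, so α = B/(A+B) = -1.2707815/-1.4986167 ≈ 0.8480.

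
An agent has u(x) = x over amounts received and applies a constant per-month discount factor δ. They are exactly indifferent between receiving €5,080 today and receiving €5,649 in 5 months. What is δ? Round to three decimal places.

δ ≈ 0.979

Equating discounted utilities: u(5080) = δ^5·u(5649) ⇒ δ^5 = u(5080)/u(5649).
With u(x) = x: δ^5 = 5080/5649 = 0.89927.
Taking the 5th root: δ = 0.89927^(1/5) ≈ 0.979.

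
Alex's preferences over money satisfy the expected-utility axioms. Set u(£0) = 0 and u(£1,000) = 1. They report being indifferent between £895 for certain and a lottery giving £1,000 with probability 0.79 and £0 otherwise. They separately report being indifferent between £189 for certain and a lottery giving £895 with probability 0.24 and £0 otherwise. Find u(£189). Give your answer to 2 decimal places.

First, u(£895) = 0.79·u(£1,000) + 0.21·u(£0) = 0.79.
Chaining: u(£189) = 0.24·0.79 + 0.76·0.00 = 0.1896.

0.19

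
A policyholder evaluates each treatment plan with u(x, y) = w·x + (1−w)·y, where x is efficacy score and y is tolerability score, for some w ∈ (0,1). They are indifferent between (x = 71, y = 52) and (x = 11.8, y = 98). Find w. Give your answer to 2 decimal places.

w = 0.44

Equating utilities: w·71 + (1−w)·52 = w·11.8 + (1−w)·98.
w·(71−11.8) = (1−w)·(98−52), i.e. w·59.2 = (1−w)·46.
Hence w = 46/(59.2+46) = 46/105.2 = 0.44.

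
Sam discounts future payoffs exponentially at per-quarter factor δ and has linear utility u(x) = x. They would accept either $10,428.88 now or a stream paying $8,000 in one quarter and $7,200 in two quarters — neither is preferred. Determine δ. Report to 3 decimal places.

Present value of the stream is 8000·δ + 7200·δ². Indifference gives 8000δ + 7200δ² = 10428.88.
That is, 7200δ² + 8000δ − 10428.88 = 0, a quadratic in δ.
The positive root is δ = [−8000 + √(8000² + 4·7200·10428.88)] / (2·7200) = (−8000 + 19088.000)/14400 ≈ 0.770.

δ ≈ 0.770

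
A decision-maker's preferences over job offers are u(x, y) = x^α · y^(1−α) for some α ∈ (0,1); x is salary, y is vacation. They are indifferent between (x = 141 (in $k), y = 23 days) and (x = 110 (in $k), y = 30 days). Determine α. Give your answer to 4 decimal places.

α ≈ 0.5169

The Cobb–Douglas utilities coincide, so 141^α·23^(1−α) = 110^α·30^(1−α).
Rearrange to (141/110)^α = (30/23)^(1−α) and take logs: α·0.2482795 = (1−α)·0.2657032.
With A = 0.2482795 and B = 0.2657032: α·A = (1−α)·B, so α = B/(A+B) = 0.2657032/0.5139827 ≈ 0.5169.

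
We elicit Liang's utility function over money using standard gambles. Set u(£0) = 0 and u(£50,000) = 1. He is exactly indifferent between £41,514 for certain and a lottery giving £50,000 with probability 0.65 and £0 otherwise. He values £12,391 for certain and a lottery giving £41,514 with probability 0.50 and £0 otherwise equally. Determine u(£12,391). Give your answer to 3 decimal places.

The first gamble pins u(£41,514): it must equal 0.65·1 + 0.35·0 = 0.65.
The second indifference gives u(£12,391) = 0.50·u(£41,514) + 0.50·u(£0) = 0.50·0.65 + 0.50·0.00 = 0.3250.

0.325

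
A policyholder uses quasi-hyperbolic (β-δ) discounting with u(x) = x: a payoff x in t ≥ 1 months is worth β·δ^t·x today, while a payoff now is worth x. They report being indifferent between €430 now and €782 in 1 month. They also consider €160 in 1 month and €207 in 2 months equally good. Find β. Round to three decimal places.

β ≈ 0.711

Both payoffs in the second observation are in the future, so β drops out: δ^1·160 = δ^2·207 ⇒ δ = 160/207 = 0.77295.
The first indifference: 430 = β·δ·782, so β = 430/(δ·782) = 430/(0.77295·782) ≈ 0.711.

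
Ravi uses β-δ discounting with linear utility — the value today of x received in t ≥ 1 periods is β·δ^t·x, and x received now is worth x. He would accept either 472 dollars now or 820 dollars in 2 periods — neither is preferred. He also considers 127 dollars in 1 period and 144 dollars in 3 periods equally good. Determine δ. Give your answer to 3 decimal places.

δ ≈ 0.939

Both payoffs in the second observation are in the future, so β drops out: δ^1·127 = δ^3·144 ⇒ δ^2 = 127/144 = 0.88194, so δ = 0.93912.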